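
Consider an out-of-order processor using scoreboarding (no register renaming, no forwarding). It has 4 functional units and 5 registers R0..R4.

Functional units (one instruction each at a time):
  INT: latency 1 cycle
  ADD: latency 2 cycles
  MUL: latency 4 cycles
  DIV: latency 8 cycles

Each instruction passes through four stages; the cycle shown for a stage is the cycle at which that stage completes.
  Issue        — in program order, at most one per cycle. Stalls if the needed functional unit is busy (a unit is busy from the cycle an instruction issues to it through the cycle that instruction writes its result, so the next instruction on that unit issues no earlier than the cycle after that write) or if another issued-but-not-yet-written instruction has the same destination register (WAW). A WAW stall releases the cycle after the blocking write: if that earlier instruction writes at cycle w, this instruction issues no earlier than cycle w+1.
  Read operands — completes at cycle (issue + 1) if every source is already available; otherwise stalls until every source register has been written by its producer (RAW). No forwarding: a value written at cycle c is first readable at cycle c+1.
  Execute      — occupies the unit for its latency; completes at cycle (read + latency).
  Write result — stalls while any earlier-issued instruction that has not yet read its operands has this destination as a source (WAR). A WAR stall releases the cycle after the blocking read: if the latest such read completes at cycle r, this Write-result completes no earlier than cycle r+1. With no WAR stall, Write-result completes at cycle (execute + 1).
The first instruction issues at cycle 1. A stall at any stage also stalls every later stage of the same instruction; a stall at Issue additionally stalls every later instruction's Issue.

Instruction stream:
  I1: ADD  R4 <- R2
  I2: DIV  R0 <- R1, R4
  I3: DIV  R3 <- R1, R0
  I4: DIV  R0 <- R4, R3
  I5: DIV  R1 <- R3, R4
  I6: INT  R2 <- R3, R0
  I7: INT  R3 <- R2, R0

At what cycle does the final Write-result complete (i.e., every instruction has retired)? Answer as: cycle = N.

1) issue 1, read 2, done 4, write 5
2) issue 2, read 6, done 14, write 15  <RAW R4: wait I1 write@5>
3) issue 16, read 17, done 25, write 26  <struct: DIV busy until I2 writes@15>
4) issue 27, read 28, done 36, write 37  <struct: DIV busy until I3 writes@26>
5) issue 38, read 39, done 47, write 48  <struct: DIV busy until I4 writes@37>
6) issue 39, read 40, done 41, write 42
7) issue 43, read 44, done 45, write 46  <struct: INT busy until I6 writes@42>

cycle = 48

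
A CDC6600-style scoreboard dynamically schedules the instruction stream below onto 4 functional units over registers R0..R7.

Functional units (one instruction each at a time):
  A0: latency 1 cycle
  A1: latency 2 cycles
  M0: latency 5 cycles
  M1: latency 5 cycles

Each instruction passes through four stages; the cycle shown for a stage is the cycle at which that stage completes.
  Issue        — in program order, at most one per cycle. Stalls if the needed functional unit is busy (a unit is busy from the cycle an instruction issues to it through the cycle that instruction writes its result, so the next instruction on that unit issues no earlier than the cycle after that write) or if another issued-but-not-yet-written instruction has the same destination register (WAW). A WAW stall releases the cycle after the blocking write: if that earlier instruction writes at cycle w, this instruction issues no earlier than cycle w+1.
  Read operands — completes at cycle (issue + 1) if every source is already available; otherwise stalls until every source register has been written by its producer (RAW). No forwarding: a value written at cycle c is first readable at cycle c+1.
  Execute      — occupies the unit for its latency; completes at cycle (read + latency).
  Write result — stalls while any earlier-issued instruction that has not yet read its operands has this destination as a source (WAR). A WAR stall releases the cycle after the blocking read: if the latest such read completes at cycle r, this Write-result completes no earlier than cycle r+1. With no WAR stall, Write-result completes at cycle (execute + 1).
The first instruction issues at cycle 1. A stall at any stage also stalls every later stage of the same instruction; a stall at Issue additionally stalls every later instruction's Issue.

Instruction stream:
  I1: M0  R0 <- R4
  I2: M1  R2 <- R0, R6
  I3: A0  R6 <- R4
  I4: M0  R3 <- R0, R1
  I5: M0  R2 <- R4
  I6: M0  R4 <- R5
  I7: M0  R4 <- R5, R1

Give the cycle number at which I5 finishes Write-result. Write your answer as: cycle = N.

t=1  I1→M0
t=2  I1 RO, I2→M1
t=3  I3→A0
t=4  I3 RO
t=5  I3 EX
t=7  I1 EX
t=8  I1 WR R0
t=9  I2 RO, I4→M0
t=10  I3 WR R6, I4 RO
t=14  I2 EX
t=15  I2 WR R2, I4 EX
t=16  I4 WR R3
t=17  I5→M0
t=18  I5 RO
t=23  I5 EX
t=24  I5 WR R2
t=25  I6→M0
t=26  I6 RO
t=31  I6 EX
t=32  I6 WR R4
t=33  I7→M0
t=34  I7 RO
t=39  I7 EX
t=40  I7 WR R4

cycle = 24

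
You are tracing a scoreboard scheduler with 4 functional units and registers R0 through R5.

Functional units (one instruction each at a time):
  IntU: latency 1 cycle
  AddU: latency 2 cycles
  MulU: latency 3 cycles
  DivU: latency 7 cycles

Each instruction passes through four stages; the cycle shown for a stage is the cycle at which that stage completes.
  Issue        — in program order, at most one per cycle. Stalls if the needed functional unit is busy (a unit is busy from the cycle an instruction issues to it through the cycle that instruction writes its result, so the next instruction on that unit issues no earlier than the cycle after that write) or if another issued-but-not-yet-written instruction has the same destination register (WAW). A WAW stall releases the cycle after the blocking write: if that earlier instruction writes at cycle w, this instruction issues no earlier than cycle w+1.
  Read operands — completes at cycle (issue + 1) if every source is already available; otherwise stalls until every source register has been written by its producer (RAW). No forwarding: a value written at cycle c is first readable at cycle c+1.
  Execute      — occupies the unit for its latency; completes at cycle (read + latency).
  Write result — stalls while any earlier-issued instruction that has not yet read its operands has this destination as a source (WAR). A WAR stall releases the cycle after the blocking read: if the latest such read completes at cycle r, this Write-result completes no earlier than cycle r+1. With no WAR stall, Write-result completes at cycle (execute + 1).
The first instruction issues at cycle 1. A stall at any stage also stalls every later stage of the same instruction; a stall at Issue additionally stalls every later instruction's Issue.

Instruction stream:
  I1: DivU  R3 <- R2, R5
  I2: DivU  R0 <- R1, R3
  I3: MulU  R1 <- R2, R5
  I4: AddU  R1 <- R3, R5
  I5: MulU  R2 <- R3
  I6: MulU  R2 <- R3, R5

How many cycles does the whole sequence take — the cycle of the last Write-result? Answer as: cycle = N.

[1] I1 dispatched to DivU
[2] I1 operands ready
[9] I1 complete
[10] R3←I1
[11] I2 dispatched to DivU
[12] I2 operands ready | I3 dispatched to MulU
[13] I3 operands ready
[16] I3 complete
[17] R1←I3
[18] I4 dispatched to AddU
[19] I2 complete | I4 operands ready | I5 dispatched to MulU
[20] R0←I2 | I5 operands ready
[21] I4 complete
[22] R1←I4
[23] I5 complete
[24] R2←I5
[25] I6 dispatched to MulU
[26] I6 operands ready
[29] I6 complete
[30] R2←I6

cycle = 30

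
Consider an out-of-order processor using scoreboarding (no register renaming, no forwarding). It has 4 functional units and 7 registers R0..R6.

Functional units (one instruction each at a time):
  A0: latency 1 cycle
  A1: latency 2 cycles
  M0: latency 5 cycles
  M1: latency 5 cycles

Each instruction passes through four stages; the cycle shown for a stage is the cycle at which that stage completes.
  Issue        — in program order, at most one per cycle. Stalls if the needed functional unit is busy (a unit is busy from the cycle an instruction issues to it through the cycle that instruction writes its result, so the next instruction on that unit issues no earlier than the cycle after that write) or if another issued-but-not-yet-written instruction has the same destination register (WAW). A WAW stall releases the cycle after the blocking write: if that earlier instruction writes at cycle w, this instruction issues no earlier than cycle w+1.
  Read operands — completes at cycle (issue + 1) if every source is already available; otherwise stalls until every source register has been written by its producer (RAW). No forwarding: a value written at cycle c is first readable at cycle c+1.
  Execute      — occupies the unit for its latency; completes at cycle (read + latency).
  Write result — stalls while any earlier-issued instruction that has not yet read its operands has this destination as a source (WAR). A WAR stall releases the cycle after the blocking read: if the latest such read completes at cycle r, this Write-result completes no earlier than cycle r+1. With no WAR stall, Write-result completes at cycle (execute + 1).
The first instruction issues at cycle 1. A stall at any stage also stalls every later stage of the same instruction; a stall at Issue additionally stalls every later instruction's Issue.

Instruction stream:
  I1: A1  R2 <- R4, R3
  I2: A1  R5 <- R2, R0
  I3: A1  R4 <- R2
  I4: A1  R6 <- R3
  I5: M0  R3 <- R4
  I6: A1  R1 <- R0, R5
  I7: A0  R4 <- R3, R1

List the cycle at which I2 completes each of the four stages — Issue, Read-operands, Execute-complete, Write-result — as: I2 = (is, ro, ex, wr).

I2 = (6, 7, 9, 10)

t=1  I1 dispatched to A1
t=2  I1 operands ready
t=4  I1 complete
t=5  R2←I1
t=6  I2 dispatched to A1
t=7  I2 operands ready
t=9  I2 complete
t=10  R5←I2
t=11  I3 dispatched to A1
t=12  I3 operands ready
t=14  I3 complete
t=15  R4←I3
t=16  I4 dispatched to A1
t=17  I4 operands ready · I5 dispatched to M0
t=18  I5 operands ready
t=19  I4 complete
t=20  R6←I4
t=21  I6 dispatched to A1
t=22  I6 operands ready · I7 dispatched to A0
t=23  I5 complete
t=24  R3←I5 · I6 complete
t=25  R1←I6
t=26  I7 operands ready
t=27  I7 complete
t=28  R4←I7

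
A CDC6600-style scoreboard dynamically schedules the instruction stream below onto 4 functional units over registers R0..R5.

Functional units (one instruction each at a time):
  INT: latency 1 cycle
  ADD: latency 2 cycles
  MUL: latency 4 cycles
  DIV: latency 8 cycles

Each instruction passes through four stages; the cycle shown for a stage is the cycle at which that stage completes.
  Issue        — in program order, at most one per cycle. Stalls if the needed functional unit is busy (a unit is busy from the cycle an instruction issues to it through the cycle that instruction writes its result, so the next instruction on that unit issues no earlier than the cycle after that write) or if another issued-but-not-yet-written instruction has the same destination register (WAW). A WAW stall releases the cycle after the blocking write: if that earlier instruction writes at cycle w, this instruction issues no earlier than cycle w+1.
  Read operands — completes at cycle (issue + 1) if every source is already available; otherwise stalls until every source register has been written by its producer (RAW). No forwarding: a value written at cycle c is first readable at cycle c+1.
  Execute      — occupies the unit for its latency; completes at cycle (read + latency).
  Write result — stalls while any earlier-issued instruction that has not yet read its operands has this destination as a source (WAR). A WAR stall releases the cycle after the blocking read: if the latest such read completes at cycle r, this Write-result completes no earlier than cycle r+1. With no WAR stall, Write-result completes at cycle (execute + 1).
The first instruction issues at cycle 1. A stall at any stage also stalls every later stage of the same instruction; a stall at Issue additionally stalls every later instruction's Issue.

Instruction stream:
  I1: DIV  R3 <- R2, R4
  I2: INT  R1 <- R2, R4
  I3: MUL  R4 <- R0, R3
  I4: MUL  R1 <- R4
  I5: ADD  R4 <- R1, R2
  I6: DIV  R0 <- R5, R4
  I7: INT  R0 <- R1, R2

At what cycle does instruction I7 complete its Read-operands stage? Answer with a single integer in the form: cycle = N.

  I1 | 1 | 2 | 10 | 11
  I2 | 2 | 3 | 4 | 5
  I3 | 3 | 12 | 16 | 17   RAW R3: wait I1 write@11
  I4 | 18 | 19 | 23 | 24   struct: MUL busy until I3 writes@17
  I5 | 19 | 25 | 27 | 28   RAW R1: wait I4 write@24
  I6 | 20 | 29 | 37 | 38   RAW R4: wait I5 write@28
  I7 | 39 | 40 | 41 | 42   WAW R0: wait I6 write@38

cycle = 40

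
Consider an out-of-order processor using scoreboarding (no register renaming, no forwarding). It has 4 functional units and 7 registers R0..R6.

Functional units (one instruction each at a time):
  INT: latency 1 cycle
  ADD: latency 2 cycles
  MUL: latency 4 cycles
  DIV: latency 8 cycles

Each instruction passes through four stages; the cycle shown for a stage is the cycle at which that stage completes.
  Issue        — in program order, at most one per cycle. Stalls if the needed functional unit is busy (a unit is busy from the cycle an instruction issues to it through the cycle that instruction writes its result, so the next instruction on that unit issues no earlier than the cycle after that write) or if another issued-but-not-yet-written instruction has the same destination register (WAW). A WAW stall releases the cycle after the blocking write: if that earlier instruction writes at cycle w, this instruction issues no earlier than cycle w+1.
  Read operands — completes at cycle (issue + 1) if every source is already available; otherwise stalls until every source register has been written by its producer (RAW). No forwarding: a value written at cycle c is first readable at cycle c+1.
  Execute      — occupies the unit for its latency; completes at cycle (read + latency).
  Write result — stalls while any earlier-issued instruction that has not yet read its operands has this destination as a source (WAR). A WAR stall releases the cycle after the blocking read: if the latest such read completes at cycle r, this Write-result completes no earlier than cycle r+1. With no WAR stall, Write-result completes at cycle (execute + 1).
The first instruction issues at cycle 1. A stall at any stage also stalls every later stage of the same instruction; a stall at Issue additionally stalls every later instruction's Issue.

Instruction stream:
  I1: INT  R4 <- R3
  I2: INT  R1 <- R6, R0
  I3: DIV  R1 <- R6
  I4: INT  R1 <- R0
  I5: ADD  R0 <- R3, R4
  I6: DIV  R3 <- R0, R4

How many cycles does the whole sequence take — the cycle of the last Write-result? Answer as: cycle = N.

[1] I1→INT
[2] I1 RO
[3] I1 EX
[4] I1 WR R4
[5] I2→INT
[6] I2 RO
[7] I2 EX
[8] I2 WR R1
[9] I3→DIV
[10] I3 RO
[18] I3 EX
[19] I3 WR R1
[20] I4→INT
[21] I4 RO | I5→ADD
[22] I4 EX | I5 RO | I6→DIV
[23] I4 WR R1
[24] I5 EX
[25] I5 WR R0
[26] I6 RO
[34] I6 EX
[35] I6 WR R3

cycle = 35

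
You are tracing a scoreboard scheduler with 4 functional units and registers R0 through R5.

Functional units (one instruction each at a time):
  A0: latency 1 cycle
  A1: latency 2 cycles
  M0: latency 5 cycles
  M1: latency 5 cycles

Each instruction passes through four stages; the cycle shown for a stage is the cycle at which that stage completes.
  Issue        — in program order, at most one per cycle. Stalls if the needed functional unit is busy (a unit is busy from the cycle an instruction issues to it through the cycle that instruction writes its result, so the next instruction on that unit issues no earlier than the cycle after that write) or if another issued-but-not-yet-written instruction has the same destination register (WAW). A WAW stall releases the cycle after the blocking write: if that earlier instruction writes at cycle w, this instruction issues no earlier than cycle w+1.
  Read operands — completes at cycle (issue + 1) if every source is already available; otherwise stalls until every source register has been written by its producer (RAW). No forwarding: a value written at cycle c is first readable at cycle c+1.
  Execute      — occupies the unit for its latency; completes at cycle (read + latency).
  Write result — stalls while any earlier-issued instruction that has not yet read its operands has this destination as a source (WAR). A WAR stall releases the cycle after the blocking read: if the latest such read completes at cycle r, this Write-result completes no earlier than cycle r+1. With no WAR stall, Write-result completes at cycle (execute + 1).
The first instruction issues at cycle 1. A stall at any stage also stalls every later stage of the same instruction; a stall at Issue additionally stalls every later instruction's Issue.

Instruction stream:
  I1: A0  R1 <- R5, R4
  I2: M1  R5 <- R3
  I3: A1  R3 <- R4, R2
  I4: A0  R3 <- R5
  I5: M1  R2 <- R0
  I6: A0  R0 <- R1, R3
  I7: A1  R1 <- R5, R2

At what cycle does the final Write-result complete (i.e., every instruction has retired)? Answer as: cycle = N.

I1  is:1  ro:2  ex:3  wr:4
I2  is:2  ro:3  ex:8  wr:9
I3  is:3  ro:4  ex:6  wr:7
I4  is:8  ro:10  ex:11  wr:12  — WAW R3: wait I3 write@7, RAW R5: wait I2 write@9
I5  is:10  ro:11  ex:16  wr:17  — struct: M1 busy until I2 writes@9
I6  is:13  ro:14  ex:15  wr:16  — struct: A0 busy until I4 writes@12
I7  is:14  ro:18  ex:20  wr:21  — RAW R2: wait I5 write@17

cycle = 21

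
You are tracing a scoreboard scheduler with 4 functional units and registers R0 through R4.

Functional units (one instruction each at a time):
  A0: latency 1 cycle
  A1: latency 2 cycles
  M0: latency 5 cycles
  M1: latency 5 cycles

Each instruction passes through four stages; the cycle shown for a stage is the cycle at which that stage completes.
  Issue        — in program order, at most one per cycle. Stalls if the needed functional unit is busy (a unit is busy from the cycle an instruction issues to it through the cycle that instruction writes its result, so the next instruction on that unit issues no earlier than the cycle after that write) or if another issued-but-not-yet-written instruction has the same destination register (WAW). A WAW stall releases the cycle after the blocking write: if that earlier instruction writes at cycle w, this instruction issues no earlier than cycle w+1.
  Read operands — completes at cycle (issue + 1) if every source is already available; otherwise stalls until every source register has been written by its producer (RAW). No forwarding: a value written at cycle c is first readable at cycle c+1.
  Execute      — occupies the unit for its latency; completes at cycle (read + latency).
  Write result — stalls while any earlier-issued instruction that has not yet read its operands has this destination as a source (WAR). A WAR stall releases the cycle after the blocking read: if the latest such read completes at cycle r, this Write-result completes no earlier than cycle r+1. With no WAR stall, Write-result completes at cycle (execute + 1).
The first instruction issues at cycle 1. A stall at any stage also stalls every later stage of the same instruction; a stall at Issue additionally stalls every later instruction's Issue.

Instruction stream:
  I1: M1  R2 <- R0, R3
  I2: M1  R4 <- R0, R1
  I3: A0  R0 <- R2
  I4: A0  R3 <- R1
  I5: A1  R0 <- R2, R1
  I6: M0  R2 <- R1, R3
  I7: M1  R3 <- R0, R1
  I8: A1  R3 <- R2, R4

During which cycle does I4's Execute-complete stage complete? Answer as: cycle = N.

I1: IS=1 RO=2 EX=7 WR=8
I2: IS=9 RO=10 EX=15 WR=16  [struct: M1 busy until I1 writes@8]
I3: IS=10 RO=11 EX=12 WR=13
I4: IS=14 RO=15 EX=16 WR=17  [struct: A0 busy until I3 writes@13]
I5: IS=15 RO=16 EX=18 WR=19
I6: IS=16 RO=18 EX=23 WR=24  [RAW R3: wait I4 write@17]
I7: IS=18 RO=20 EX=25 WR=26  [WAW R3: wait I4 write@17; RAW R0: wait I5 write@19]
I8: IS=27 RO=28 EX=30 WR=31  [WAW R3: wait I7 write@26]

cycle = 16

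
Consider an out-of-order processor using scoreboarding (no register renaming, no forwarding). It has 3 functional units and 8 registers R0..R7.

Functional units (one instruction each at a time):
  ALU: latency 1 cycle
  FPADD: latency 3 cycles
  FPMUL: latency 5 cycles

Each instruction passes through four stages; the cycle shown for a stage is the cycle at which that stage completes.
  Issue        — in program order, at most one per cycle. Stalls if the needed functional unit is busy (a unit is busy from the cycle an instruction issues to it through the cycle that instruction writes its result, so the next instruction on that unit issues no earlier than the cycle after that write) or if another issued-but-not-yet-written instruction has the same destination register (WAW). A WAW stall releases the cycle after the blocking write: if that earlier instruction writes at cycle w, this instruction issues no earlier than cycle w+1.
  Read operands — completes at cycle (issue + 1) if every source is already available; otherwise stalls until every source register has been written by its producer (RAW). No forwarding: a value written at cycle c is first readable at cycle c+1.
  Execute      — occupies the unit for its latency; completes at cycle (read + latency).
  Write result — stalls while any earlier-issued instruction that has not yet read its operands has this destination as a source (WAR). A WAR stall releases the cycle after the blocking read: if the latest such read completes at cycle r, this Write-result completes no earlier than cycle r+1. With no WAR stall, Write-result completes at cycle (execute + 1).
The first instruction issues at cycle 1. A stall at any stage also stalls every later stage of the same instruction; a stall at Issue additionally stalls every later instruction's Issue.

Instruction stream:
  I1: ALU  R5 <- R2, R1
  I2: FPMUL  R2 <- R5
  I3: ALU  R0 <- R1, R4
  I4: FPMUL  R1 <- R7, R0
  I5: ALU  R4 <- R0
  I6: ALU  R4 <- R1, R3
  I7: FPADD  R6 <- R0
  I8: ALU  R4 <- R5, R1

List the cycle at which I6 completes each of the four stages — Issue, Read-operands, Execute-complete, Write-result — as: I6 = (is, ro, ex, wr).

I6 = (17, 20, 21, 22)

t=1  I1 dispatched to ALU
t=2  I1 operands ready | I2 dispatched to FPMUL
t=3  I1 complete
t=4  R5←I1
t=5  I2 operands ready | I3 dispatched to ALU
t=6  I3 operands ready
t=7  I3 complete
t=8  R0←I3
t=10  I2 complete
t=11  R2←I2
t=12  I4 dispatched to FPMUL
t=13  I4 operands ready | I5 dispatched to ALU
t=14  I5 operands ready
t=15  I5 complete
t=16  R4←I5
t=17  I6 dispatched to ALU
t=18  I4 complete | I7 dispatched to FPADD
t=19  R1←I4 | I7 operands ready
t=20  I6 operands ready
t=21  I6 complete
t=22  R4←I6 | I7 complete
t=23  R6←I7 | I8 dispatched to ALU
t=24  I8 operands ready
t=25  I8 complete
t=26  R4←I8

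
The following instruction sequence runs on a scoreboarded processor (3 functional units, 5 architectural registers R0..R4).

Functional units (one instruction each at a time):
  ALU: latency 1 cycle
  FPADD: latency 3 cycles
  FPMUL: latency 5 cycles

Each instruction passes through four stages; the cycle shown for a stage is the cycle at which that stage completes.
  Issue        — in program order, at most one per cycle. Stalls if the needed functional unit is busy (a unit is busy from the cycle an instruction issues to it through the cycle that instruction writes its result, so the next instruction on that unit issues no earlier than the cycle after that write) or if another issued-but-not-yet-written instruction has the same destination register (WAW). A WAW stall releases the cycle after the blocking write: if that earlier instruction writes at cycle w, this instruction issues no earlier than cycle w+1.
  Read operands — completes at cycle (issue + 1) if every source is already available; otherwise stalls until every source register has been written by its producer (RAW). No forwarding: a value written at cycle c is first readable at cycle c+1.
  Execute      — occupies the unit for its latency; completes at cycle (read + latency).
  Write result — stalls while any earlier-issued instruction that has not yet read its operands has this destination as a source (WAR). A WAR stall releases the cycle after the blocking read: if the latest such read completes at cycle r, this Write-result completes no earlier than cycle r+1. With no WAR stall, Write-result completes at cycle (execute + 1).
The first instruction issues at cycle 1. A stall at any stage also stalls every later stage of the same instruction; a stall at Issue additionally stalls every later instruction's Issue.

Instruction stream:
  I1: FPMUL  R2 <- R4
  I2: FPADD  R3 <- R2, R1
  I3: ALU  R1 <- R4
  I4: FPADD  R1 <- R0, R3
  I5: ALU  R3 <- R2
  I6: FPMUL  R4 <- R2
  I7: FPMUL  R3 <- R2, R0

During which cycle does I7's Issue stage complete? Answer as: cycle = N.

cycle = 24

I1: IS=1 RO=2 EX=7 WR=8
I2: IS=2 RO=9 EX=12 WR=13  [RAW R2: wait I1 write@8]
I3: IS=3 RO=4 EX=5 WR=10  [WAR R1: wait I2 read@9]
I4: IS=14 RO=15 EX=18 WR=19  [struct: FPADD busy until I2 writes@13]
I5: IS=15 RO=16 EX=17 WR=18
I6: IS=16 RO=17 EX=22 WR=23
I7: IS=24 RO=25 EX=30 WR=31  [struct: FPMUL busy until I6 writes@23]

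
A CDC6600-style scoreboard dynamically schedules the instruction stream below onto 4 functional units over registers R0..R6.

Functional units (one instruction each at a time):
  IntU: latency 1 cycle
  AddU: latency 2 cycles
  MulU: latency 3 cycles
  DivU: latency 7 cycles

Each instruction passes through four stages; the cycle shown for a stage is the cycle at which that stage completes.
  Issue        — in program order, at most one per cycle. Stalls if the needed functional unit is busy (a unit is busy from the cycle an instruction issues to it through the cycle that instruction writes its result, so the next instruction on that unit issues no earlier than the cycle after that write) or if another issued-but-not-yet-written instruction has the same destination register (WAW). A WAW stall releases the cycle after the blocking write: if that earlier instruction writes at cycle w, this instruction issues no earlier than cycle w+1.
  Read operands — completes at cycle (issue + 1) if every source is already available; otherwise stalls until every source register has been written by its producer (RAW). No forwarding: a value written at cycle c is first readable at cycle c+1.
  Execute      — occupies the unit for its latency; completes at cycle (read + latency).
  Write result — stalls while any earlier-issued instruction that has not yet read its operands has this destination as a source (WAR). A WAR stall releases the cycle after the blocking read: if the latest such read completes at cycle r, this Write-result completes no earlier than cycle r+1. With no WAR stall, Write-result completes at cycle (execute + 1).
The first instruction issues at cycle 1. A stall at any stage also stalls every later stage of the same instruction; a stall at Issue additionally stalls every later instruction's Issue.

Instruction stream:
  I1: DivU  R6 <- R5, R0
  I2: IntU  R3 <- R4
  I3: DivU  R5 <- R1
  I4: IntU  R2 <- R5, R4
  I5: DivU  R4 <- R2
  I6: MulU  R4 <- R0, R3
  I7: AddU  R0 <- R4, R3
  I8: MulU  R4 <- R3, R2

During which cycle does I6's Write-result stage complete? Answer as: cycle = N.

cycle = 38

[1] I1 issues→DivU
[2] I1 reads · I2 issues→IntU
[3] I2 reads
[4] I2 exec-done
[5] I2 writes R3
[9] I1 exec-done
[10] I1 writes R6
[11] I3 issues→DivU
[12] I3 reads · I4 issues→IntU
[19] I3 exec-done
[20] I3 writes R5
[21] I4 reads · I5 issues→DivU
[22] I4 exec-done
[23] I4 writes R2
[24] I5 reads
[31] I5 exec-done
[32] I5 writes R4
[33] I6 issues→MulU
[34] I6 reads · I7 issues→AddU
[37] I6 exec-done
[38] I6 writes R4
[39] I7 reads · I8 issues→MulU
[40] I8 reads
[41] I7 exec-done
[42] I7 writes R0
[43] I8 exec-done
[44] I8 writes R4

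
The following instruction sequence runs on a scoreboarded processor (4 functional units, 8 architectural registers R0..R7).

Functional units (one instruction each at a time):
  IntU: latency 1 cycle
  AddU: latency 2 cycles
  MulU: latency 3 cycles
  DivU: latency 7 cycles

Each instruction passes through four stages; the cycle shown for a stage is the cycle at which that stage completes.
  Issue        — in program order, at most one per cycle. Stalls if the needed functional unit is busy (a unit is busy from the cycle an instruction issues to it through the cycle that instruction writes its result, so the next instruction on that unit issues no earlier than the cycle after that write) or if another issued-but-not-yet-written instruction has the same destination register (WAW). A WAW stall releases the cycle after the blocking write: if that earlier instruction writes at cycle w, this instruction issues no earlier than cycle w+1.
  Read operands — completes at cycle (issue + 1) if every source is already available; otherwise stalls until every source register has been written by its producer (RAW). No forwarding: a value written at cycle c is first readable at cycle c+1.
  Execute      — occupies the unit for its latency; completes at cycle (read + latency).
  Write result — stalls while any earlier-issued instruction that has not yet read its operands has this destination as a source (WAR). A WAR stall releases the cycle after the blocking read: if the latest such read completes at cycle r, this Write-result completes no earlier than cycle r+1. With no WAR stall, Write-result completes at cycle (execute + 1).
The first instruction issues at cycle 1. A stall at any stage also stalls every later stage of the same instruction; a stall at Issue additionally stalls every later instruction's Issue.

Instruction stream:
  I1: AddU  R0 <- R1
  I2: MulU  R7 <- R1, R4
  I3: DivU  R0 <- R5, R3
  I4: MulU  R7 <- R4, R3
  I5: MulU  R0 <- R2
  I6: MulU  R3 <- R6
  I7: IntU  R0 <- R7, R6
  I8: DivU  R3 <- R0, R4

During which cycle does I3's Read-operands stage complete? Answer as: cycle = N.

  I1 | 1 | 2 | 4 | 5
  I2 | 2 | 3 | 6 | 7
  I3 | 6 | 7 | 14 | 15   WAW R0: wait I1 write@5
  I4 | 8 | 9 | 12 | 13   struct: MulU busy until I2 writes@7
  I5 | 16 | 17 | 20 | 21   WAW R0: wait I3 write@15
  I6 | 22 | 23 | 26 | 27   struct: MulU busy until I5 writes@21
  I7 | 23 | 24 | 25 | 26
  I8 | 28 | 29 | 36 | 37   WAW R3: wait I6 write@27

cycle = 7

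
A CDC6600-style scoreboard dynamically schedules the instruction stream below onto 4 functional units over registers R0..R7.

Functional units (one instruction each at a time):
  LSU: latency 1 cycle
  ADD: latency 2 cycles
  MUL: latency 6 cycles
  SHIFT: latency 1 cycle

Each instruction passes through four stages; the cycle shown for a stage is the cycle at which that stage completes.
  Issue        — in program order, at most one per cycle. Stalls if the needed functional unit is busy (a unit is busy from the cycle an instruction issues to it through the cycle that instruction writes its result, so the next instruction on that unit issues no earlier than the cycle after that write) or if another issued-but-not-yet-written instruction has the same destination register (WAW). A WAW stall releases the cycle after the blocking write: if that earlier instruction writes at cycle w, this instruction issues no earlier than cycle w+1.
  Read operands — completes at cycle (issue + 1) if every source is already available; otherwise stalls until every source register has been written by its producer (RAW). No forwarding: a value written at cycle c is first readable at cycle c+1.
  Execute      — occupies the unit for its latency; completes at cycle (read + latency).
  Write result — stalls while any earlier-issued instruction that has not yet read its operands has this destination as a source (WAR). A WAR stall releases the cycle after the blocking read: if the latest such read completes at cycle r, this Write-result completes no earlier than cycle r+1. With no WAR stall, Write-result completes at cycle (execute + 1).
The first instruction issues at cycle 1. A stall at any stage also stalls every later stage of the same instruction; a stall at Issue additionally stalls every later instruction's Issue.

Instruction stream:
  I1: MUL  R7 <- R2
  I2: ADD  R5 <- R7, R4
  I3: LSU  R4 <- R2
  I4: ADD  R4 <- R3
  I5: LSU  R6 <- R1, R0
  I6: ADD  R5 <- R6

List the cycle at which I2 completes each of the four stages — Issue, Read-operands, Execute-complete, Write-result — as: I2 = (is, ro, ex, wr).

I1: IS=1 RO=2 EX=8 WR=9
I2: IS=2 RO=10 EX=12 WR=13  [RAW R7: wait I1 write@9]
I3: IS=3 RO=4 EX=5 WR=11  [WAR R4: wait I2 read@10]
I4: IS=14 RO=15 EX=17 WR=18  [struct: ADD busy until I2 writes@13]
I5: IS=15 RO=16 EX=17 WR=18
I6: IS=19 RO=20 EX=22 WR=23  [struct: ADD busy until I4 writes@18]

I2 = (2, 10, 12, 13)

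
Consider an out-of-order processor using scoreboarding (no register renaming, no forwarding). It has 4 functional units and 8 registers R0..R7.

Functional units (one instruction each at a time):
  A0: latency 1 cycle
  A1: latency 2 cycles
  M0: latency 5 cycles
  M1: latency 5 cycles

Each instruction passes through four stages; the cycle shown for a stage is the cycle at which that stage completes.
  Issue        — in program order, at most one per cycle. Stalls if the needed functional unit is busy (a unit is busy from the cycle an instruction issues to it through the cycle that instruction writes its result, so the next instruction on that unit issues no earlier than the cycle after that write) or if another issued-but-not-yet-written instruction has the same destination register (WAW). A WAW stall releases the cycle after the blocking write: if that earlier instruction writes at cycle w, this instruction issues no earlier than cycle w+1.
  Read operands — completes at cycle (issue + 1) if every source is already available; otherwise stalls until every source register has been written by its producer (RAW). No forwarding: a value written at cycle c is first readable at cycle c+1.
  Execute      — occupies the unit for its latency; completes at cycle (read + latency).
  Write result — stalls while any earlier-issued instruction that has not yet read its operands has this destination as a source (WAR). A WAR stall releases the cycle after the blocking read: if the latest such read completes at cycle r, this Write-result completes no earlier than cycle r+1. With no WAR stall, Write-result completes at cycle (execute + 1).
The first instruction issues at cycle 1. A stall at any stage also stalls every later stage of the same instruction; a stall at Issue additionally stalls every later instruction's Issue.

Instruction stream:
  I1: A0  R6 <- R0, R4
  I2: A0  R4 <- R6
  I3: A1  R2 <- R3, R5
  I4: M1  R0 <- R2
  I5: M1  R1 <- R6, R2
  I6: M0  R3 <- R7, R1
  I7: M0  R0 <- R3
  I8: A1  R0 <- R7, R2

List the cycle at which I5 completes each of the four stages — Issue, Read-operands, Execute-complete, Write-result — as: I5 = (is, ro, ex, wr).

I5 = (18, 19, 24, 25)

t=1  I1→A0
t=2  I1 RO
t=3  I1 EX
t=4  I1 WR R6
t=5  I2→A0
t=6  I2 RO | I3→A1
t=7  I2 EX | I3 RO | I4→M1
t=8  I2 WR R4
t=9  I3 EX
t=10  I3 WR R2
t=11  I4 RO
t=16  I4 EX
t=17  I4 WR R0
t=18  I5→M1
t=19  I5 RO | I6→M0
t=24  I5 EX
t=25  I5 WR R1
t=26  I6 RO
t=31  I6 EX
t=32  I6 WR R3
t=33  I7→M0
t=34  I7 RO
t=39  I7 EX
t=40  I7 WR R0
t=41  I8→A1
t=42  I8 RO
t=44  I8 EX
t=45  I8 WR R0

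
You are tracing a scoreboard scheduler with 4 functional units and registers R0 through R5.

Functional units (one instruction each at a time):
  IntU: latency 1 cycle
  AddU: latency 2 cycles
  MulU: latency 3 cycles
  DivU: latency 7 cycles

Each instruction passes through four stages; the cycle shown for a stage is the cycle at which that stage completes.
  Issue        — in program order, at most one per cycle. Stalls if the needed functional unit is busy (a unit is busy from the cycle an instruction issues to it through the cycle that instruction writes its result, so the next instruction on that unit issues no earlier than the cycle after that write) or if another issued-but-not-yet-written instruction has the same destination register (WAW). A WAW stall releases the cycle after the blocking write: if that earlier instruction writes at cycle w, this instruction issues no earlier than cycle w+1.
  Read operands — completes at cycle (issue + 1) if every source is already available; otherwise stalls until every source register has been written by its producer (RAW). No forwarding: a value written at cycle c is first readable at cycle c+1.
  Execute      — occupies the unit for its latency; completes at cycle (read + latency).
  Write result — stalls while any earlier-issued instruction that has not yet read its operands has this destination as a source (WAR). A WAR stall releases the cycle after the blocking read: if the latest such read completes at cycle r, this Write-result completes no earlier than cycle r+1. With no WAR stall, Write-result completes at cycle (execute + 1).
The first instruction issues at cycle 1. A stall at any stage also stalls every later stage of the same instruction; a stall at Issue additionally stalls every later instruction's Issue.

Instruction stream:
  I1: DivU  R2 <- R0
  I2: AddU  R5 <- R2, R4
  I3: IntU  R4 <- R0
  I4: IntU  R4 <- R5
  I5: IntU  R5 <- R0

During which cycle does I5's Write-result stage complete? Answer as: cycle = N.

cycle = 21

c1: I1 dispatched to DivU
c2: I1 operands ready | I2 dispatched to AddU
c3: I3 dispatched to IntU
c4: I3 operands ready
c5: I3 complete
c9: I1 complete
c10: R2←I1
c11: I2 operands ready
c12: R4←I3
c13: I2 complete | I4 dispatched to IntU
c14: R5←I2
c15: I4 operands ready
c16: I4 complete
c17: R4←I4
c18: I5 dispatched to IntU
c19: I5 operands ready
c20: I5 complete
c21: R5←I5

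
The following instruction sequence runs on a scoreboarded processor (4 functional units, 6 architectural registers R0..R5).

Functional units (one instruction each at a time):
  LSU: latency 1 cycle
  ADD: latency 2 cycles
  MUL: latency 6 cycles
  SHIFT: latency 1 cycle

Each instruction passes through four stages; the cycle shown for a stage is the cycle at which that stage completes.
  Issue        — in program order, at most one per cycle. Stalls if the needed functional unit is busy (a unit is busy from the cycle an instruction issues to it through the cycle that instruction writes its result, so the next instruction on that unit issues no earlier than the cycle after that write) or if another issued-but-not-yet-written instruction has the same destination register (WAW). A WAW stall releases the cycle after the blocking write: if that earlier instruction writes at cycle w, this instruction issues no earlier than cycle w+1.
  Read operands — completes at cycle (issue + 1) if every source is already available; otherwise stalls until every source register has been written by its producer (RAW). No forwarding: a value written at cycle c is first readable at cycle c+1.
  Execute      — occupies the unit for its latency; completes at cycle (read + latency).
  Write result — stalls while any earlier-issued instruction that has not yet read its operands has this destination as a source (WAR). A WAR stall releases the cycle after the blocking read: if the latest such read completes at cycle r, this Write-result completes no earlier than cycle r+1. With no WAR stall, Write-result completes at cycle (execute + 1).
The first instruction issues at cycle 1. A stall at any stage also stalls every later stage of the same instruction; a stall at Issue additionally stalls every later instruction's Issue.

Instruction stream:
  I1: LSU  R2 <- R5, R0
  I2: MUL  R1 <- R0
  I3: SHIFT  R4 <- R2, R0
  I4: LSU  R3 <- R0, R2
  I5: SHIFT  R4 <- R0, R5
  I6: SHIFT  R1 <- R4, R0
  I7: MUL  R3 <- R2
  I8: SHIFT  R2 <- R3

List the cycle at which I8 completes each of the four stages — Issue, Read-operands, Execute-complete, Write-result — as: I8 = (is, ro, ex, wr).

I1: IS=1 RO=2 EX=3 WR=4
I2: IS=2 RO=3 EX=9 WR=10
I3: IS=3 RO=5 EX=6 WR=7  [RAW R2: wait I1 write@4]
I4: IS=5 RO=6 EX=7 WR=8  [struct: LSU busy until I1 writes@4]
I5: IS=8 RO=9 EX=10 WR=11  [struct: SHIFT busy until I3 writes@7]
I6: IS=12 RO=13 EX=14 WR=15  [struct: SHIFT busy until I5 writes@11]
I7: IS=13 RO=14 EX=20 WR=21
I8: IS=16 RO=22 EX=23 WR=24  [struct: SHIFT busy until I6 writes@15; RAW R3: wait I7 write@21]

I8 = (16, 22, 23, 24)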